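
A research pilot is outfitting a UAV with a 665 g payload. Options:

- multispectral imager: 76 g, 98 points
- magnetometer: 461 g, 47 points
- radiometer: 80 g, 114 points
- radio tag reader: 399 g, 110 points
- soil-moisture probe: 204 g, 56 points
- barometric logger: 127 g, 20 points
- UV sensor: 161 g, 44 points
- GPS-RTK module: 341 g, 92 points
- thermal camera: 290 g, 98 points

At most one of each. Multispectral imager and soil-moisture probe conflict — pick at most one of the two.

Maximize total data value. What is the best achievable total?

Best packing: multispectral imager + radiometer + UV sensor + thermal camera — 607 g, 354 total.
An exhaustive check of the 512 subsets confirms 354.

354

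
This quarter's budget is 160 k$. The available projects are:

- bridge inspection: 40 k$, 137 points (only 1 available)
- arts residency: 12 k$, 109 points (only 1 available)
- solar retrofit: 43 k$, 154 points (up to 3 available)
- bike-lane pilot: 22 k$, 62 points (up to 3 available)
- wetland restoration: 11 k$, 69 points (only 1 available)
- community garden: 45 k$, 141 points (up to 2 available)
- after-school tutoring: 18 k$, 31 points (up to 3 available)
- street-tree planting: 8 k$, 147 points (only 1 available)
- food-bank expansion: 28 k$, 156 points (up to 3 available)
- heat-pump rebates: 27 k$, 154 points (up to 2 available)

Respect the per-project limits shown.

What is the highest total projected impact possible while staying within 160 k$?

Ranking by ratio (projected impact/k$): street-tree planting 18.38, arts residency 9.08, wetland restoration 6.27, heat-pump rebates 5.70.
The ratio heuristic lands on arts residency + wetland restoration + after-school tutoring + street-tree planting + 2×food-bank expansion + 2×heat-pump rebates (976) but leaves 1 k$ idle.
The 29 k$ tied up in wetland restoration and after-school tutoring is better spent on food-bank expansion — total rises to 1032 (158 k$).

1032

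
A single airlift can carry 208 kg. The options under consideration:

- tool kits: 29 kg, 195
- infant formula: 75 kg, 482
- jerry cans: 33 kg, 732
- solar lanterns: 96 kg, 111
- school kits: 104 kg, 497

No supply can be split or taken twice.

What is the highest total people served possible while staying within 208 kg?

1424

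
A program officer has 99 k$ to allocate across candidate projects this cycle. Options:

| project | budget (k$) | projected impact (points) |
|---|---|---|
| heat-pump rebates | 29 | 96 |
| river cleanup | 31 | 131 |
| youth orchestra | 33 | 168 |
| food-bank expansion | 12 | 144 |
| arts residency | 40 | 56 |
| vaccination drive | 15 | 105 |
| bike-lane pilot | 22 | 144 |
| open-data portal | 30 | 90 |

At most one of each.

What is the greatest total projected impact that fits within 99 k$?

587

Density check — food-bank expansion 12.00, vaccination drive 7.00, bike-lane pilot 6.55, youth orchestra 5.09 are the best per k$.
Greedy by ratio would take youth orchestra + food-bank expansion + vaccination drive + bike-lane pilot: 82 k$ used, total 561.
The 15 k$ tied up in vaccination drive is better spent on river cleanup — total rises to 587 (98 k$).
Every other selection either busts 99 k$ or fails to beat 587.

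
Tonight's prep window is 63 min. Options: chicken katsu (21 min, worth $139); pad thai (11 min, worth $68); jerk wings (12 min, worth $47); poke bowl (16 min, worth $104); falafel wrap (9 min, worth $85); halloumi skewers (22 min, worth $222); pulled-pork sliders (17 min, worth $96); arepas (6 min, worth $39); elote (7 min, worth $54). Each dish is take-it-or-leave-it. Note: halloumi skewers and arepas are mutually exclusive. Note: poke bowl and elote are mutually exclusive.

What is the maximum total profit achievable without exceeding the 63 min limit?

By profit per min: halloumi skewers 10.09, falafel wrap 9.44, elote 7.71, chicken katsu 6.62 lead.
The ratio heuristic lands on chicken katsu + falafel wrap + halloumi skewers + elote (500) but leaves 4 min idle.
Dropping elote frees 7 min; slotting in pad thai (11 min) lifts the total to 514 at 63 min.
Every other selection either busts 63 min or breaks a pairing rule or fails to beat 514.

514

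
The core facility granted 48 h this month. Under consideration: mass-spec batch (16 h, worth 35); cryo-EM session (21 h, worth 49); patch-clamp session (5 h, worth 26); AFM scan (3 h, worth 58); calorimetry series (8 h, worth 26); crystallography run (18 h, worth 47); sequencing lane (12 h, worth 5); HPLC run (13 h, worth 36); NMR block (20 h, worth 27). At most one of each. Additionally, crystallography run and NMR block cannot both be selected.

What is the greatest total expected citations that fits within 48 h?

Patch-clamp session + AFM scan + calorimetry series + crystallography run + HPLC run uses 47 of the 48 h and totals 193.
That's the maximum — no feasible swap from here does better than 193.

193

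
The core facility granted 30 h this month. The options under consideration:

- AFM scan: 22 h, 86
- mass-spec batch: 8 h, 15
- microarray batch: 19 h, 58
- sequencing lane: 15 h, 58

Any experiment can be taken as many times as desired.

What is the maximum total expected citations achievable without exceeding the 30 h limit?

116

By expected citations per h: AFM scan 3.91, sequencing lane 3.87, microarray batch 3.05 lead.
Greedy by ratio would take AFM scan + mass-spec batch: 30 h used, total 101.
Dropping AFM scan and mass-spec batch frees 30 h; slotting in 2×sequencing lane (30 h) lifts the total to 116 at 30 h.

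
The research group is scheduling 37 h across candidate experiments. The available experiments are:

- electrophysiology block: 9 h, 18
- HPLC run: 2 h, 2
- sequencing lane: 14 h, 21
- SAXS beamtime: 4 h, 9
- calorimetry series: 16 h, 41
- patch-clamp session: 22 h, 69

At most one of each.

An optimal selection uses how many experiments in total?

Optimal total is 98.
One optimal bundle: electrophysiology block + HPLC run + SAXS beamtime + patch-clamp session (37 h).
Any selection reaching 98 contains exactly 4 experiments.

4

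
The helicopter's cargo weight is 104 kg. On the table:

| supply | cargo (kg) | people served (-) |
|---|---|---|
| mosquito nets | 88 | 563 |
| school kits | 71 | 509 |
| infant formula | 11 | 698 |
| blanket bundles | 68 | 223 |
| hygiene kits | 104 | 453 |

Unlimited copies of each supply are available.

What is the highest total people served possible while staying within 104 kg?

Best packing: 9×infant formula — 99 kg, 6282 total.
Nothing else within 104 kg beats 6282.

6282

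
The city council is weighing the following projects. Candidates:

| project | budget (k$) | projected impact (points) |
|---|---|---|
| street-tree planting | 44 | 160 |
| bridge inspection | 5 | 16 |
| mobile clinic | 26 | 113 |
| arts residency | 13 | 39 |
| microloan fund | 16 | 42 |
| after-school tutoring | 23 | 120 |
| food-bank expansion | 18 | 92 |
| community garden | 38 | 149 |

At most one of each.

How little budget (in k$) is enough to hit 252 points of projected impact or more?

Need the lightest bundle worth ≥ 252.
microloan fund + after-school tutoring + food-bank expansion reaches 254 using 57 k$.
Below 57 k$ the best achievable stays under 252.

57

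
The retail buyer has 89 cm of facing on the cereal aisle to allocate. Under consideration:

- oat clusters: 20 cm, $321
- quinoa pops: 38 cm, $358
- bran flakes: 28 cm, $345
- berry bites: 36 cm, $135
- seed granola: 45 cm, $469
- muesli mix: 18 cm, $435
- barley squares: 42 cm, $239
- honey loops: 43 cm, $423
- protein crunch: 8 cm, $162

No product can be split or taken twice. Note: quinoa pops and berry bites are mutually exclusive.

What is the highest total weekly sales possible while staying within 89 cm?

Ranking by ratio (weekly sales/cm): muesli mix 24.17, protein crunch 20.25, oat clusters 16.05.
The ratio heuristic lands on oat clusters + bran flakes + muesli mix + protein crunch (1263) but leaves 15 cm idle.
The 28 cm tied up in bran flakes is better spent on honey loops — total rises to 1341 (89 cm).

1341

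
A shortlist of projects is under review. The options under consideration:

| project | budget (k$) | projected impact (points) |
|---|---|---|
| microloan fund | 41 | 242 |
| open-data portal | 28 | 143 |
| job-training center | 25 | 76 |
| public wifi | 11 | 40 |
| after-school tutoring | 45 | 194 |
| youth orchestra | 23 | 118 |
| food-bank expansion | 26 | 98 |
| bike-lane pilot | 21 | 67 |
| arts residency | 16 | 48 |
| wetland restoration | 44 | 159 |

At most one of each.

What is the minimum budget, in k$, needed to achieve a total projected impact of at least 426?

Minimise k$ subject to total projected impact ≥ 426.
Taking microloan fund + youth orchestra + bike-lane pilot gives 427 (≥ 426) for 85 k$.
Below 85 k$ the best achievable stays under 426.

85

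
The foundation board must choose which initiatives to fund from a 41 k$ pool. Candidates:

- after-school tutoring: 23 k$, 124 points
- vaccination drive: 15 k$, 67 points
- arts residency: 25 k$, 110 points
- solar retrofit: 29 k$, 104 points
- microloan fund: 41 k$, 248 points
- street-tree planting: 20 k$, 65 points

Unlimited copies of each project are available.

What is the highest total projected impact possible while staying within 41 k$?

The ratio ordering already packs tightly: microloan fund, 41 k$, 248.
That's the maximum — no swap from here does better than 248.

248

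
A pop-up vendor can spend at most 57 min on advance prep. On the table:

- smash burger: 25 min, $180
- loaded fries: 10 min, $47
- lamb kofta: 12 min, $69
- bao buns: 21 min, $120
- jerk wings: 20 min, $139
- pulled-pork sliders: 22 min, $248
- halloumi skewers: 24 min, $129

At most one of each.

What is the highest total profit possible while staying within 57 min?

475

Taking smash burger + loaded fries + pulled-pork sliders: 57 min used, 475 in profit.
An exhaustive check of the 128 subsets confirms 475.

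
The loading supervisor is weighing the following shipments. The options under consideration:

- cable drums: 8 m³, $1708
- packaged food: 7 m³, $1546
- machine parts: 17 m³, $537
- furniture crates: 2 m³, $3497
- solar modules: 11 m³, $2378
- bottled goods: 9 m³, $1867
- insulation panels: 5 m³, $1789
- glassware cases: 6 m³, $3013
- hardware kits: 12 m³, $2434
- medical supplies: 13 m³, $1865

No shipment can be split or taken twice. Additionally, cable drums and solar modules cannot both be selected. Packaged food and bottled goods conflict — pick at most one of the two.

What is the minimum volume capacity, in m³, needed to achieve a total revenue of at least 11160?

Need the lightest bundle worth ≥ 11160.
Taking cable drums + packaged food + furniture crates + insulation panels + glassware cases gives 11553 (≥ 11160) for 28 m³.
Below 28 m³ the best achievable stays under 11160.

28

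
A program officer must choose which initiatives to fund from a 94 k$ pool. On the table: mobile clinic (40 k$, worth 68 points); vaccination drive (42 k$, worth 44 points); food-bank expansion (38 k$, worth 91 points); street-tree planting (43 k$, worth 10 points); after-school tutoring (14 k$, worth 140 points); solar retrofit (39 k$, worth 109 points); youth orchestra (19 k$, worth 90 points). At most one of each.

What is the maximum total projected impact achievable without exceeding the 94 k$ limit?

340

Density check — after-school tutoring 10.00, youth orchestra 4.74, solar retrofit 2.79, food-bank expansion 2.39 are the best per k$.
A density-first pass picks after-school tutoring + solar retrofit + youth orchestra — 339 at 72 k$.
Replace youth orchestra with food-bank expansion: the trade gains 1 net, giving 340 at 91 k$.
That's the maximum — no swap from here does better than 340.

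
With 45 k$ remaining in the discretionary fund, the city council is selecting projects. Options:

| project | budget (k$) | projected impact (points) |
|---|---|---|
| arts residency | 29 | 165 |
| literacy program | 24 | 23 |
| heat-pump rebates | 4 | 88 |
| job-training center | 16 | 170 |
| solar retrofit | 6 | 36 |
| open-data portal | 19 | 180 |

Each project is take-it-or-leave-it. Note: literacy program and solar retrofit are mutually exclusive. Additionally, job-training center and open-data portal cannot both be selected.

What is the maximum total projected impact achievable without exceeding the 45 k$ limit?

335

Taking arts residency + job-training center: 45 k$ used, 335 in projected impact.
The closest alternative, heat-pump rebates + solar retrofit + open-data portal, reaches only 304.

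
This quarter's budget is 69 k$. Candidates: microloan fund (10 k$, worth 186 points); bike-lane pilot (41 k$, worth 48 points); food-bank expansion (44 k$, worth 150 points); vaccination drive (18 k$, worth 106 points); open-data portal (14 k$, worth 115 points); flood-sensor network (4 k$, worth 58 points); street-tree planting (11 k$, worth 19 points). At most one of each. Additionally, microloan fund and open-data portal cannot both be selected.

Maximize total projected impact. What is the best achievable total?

413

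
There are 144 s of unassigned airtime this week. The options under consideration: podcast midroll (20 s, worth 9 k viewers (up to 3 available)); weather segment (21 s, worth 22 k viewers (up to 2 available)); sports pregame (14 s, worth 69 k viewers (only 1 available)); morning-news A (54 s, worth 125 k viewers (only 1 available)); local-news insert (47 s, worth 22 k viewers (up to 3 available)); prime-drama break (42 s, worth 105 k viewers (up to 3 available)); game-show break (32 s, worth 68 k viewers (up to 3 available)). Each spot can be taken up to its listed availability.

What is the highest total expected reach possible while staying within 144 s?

By expected reach per s: sports pregame 4.93, prime-drama break 2.50, morning-news A 2.31 lead.
The ratio ordering already packs tightly: sports pregame + 3×prime-drama break, 140 s, 384.
That's the maximum — no swap from here does better than 384.

384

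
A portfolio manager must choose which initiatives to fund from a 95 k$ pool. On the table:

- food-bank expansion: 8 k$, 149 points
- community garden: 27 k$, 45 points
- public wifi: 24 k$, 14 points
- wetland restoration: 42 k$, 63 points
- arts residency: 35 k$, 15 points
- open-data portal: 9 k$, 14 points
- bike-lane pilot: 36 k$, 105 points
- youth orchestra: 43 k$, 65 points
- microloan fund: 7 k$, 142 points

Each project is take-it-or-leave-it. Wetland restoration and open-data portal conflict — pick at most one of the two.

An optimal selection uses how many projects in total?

Best achievable projected impact is 461.
One optimal bundle: food-bank expansion + bike-lane pilot + youth orchestra + microloan fund (94 k$).
All optima have 4 projects.

4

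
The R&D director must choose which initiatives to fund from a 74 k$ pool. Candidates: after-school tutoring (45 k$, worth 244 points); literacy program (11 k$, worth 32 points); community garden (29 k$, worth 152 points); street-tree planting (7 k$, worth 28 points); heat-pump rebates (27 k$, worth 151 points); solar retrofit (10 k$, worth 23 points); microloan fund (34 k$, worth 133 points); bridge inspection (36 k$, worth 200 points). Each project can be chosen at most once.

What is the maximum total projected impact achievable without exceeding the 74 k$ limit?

The ratio heuristic lands on street-tree planting + heat-pump rebates + bridge inspection (379) but leaves 4 k$ idle.
A better packing is after-school tutoring + community garden: 74 k$, total 396.
Nothing else within 74 k$ beats 396.

396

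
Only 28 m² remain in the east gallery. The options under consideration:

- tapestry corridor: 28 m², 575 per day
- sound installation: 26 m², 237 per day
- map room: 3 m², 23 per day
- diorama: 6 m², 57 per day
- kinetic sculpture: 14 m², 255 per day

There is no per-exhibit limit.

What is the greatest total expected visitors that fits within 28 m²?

575

Tapestry corridor uses 28 of the 28 m² and totals 575.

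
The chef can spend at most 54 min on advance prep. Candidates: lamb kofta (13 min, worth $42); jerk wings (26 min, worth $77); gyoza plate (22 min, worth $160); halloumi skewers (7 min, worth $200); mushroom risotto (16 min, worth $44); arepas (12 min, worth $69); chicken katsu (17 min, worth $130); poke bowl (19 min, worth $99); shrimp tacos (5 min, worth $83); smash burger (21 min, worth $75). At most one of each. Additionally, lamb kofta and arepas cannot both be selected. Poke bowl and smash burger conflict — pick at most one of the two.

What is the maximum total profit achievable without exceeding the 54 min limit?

573

Best packing: gyoza plate + halloumi skewers + chicken katsu + shrimp tacos — 51 min, 573 total.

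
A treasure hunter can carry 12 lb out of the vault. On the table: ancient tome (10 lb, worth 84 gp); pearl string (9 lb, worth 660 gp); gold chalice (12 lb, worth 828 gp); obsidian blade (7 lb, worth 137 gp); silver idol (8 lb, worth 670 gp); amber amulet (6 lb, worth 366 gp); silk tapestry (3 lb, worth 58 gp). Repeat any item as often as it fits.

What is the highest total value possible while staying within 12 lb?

Ranking by ratio (value/lb): silver idol 83.75, pearl string 73.33, gold chalice 69.00.
Greedy by ratio would take silver idol + silk tapestry: 11 lb used, total 728.
The 11 lb tied up in silver idol and silk tapestry is better spent on gold chalice — total rises to 828 (12 lb).
Nothing else within 12 lb beats 828.

828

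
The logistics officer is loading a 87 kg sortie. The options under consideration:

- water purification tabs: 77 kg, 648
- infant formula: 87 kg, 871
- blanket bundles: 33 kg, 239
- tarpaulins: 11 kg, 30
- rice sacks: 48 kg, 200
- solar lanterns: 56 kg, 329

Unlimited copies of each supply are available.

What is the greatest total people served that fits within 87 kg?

871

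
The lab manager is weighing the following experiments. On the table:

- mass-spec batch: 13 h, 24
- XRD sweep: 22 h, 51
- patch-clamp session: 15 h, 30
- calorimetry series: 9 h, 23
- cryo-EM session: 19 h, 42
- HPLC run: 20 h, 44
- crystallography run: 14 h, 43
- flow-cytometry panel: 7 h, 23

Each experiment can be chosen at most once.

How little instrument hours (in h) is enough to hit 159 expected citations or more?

62

Need the lightest bundle worth ≥ 159.
XRD sweep + cryo-EM session + crystallography run + flow-cytometry panel: 159 expected citations at 62 h.
Below 62 h the best achievable stays under 159.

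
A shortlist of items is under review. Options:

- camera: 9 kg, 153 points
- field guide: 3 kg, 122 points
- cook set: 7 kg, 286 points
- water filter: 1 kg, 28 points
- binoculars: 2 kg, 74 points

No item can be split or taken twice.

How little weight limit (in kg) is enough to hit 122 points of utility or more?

3

Look for the lowest-weight combination reaching 122.
field guide reaches 122 using 3 kg.
Any bundle with less than 3 kg falls short of 122.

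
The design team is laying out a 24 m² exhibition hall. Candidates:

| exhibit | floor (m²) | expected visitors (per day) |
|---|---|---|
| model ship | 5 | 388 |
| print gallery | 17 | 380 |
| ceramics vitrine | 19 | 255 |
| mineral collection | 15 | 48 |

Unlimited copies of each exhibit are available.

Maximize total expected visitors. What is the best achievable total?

Taking 4×model ship: 20 m² used, 1552 in expected visitors.
The spare 4 m² is too small for any remaining exhibit, and no exchange beats 1552.

1552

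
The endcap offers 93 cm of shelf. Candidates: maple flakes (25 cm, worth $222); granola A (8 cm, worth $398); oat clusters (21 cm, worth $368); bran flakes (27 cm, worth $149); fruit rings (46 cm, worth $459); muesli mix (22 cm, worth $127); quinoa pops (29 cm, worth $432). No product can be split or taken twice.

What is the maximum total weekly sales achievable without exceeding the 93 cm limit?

1420

Taking maple flakes + granola A + oat clusters + quinoa pops: 83 cm used, 1420 in weekly sales.
The closest alternative, granola A + oat clusters + bran flakes + quinoa pops, reaches only 1347.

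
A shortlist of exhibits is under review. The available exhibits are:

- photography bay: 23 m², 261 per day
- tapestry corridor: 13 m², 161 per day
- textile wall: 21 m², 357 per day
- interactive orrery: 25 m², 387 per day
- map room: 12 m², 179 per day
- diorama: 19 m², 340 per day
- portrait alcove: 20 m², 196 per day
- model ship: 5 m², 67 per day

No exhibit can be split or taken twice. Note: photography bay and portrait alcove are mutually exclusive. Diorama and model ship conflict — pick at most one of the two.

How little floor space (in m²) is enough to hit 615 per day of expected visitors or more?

40

Need the lightest bundle worth ≥ 615.
textile wall + diorama reaches 697 using 40 m².
Any bundle with less than 40 m² falls short of 615.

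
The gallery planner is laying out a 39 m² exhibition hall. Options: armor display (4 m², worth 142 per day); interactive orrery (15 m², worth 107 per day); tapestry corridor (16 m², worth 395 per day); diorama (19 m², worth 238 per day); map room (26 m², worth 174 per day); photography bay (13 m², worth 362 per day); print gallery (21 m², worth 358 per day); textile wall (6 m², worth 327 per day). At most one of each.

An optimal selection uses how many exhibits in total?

4

The maximum expected visitors within 39 m² is 1226.
armor display + tapestry corridor + photography bay + textile wall hits 1226 at 39 m².
Every optimal selection uses 4 exhibits.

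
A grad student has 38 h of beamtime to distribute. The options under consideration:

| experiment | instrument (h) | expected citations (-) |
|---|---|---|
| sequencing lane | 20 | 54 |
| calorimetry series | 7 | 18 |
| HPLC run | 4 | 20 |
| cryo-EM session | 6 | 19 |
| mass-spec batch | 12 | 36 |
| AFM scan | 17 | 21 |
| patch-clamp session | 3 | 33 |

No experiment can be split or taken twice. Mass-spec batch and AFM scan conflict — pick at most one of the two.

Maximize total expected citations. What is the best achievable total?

By expected citations per h: patch-clamp session 11.00, HPLC run 5.00, cryo-EM session 3.17, mass-spec batch 3.00 lead.
Sequencing lane + HPLC run + cryo-EM session + patch-clamp session uses 33 of the 38 h and totals 126.
That's the maximum — no feasible swap from here does better than 126.

126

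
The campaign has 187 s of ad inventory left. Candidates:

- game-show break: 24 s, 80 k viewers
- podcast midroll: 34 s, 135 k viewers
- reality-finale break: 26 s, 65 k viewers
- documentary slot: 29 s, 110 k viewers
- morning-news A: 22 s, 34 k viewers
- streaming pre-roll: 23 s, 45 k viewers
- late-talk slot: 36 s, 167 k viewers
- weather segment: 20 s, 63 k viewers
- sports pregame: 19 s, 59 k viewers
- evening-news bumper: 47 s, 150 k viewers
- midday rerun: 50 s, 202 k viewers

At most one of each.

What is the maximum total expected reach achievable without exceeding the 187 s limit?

Ranking by ratio (expected reach/s): late-talk slot 4.64, midday rerun 4.04, podcast midroll 3.97.
Taking the top-ratio spots first gives game-show break + podcast midroll + documentary slot + late-talk slot + midday rerun for 694 (173 s).
Replace game-show break and documentary slot with weather segment + evening-news bumper: the trade gains 23 net, giving 717 at 187 s.

717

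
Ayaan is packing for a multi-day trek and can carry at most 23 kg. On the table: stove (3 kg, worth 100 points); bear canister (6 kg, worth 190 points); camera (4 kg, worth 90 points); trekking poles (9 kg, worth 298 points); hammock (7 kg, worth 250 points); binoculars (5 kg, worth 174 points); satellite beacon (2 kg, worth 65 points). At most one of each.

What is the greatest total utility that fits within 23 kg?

787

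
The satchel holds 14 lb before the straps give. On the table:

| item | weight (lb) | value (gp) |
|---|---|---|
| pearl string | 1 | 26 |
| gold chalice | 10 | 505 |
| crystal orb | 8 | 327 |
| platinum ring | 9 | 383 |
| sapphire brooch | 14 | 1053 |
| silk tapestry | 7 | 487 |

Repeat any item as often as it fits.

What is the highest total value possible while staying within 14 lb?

1053

Sapphire brooch uses 14 of the 14 lb and totals 1053.
That's the maximum — no swap from here does better than 1053.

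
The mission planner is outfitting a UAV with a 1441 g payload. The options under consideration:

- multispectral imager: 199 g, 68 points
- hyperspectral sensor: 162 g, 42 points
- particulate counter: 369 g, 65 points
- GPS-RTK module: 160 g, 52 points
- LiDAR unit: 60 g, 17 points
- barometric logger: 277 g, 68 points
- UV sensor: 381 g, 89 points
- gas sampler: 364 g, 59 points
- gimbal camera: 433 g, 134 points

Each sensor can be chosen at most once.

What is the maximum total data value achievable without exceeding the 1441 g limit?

By data value per g: multispectral imager 0.34, GPS-RTK module 0.33, gimbal camera 0.31, LiDAR unit 0.28 lead.
The ratio heuristic lands on multispectral imager + hyperspectral sensor + GPS-RTK module + LiDAR unit + barometric logger + gimbal camera (381) but leaves 150 g idle.
The 277 g tied up in barometric logger is better spent on UV sensor — total rises to 402 (1395 g).

402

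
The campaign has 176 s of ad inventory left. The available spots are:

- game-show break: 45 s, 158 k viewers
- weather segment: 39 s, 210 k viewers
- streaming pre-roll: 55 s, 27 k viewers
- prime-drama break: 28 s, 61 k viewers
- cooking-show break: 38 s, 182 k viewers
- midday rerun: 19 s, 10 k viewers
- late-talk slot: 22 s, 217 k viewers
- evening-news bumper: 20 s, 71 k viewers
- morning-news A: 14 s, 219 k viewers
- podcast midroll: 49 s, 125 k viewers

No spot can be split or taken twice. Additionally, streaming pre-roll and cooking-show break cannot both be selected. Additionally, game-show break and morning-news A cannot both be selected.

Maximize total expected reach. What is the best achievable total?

960

Taking weather segment + prime-drama break + cooking-show break + late-talk slot + evening-news bumper + morning-news A: 161 s used, 960 in expected reach.
No other feasible combination exceeds 960.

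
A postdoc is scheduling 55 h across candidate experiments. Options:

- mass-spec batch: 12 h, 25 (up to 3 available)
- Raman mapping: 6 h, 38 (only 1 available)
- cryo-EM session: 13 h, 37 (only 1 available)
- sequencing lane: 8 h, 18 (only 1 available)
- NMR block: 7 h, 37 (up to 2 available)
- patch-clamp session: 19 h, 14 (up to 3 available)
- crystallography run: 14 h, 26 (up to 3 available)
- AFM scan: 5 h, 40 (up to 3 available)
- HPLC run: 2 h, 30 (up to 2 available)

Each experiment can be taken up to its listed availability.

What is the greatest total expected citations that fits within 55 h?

329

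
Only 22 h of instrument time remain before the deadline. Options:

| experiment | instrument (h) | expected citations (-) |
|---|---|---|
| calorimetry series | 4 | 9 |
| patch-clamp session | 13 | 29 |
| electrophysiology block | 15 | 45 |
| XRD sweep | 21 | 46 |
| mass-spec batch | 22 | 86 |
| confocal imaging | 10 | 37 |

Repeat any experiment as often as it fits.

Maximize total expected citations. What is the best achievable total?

86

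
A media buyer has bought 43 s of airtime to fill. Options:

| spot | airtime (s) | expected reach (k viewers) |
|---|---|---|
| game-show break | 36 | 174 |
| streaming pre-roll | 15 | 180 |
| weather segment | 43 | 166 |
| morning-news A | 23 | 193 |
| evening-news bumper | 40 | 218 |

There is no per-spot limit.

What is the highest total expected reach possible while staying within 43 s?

Ranking by ratio (expected reach/s): streaming pre-roll 12.00, morning-news A 8.39, evening-news bumper 5.45, game-show break 4.83.
Filling by ratio: 2×streaming pre-roll for 360, with 13 s left unused.
The 15 s tied up in streaming pre-roll is better spent on morning-news A — total rises to 373 (38 s).
The spare 5 s is too small for any remaining spot, and no exchange beats 373.

373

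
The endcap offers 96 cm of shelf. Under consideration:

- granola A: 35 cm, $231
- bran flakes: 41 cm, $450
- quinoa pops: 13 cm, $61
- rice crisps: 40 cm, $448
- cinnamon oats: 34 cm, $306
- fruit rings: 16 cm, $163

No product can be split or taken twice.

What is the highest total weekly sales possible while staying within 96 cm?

Density check — rice crisps 11.20, bran flakes 10.98, fruit rings 10.19, cinnamon oats 9.00 are the best per cm.
The ratio ordering already packs tightly: bran flakes + quinoa pops + rice crisps, 94 cm, 959.

959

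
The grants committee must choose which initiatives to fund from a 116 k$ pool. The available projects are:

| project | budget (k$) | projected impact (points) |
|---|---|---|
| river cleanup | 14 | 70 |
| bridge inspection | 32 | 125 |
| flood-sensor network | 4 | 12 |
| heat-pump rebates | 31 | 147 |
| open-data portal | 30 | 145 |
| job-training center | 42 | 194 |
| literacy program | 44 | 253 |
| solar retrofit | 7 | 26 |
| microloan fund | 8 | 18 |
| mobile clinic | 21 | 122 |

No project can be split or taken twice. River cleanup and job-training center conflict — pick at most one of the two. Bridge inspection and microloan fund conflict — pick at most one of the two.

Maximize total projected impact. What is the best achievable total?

The ratio ordering already packs tightly: river cleanup + open-data portal + literacy program + solar retrofit + mobile clinic, 116 k$, 616.
The closest alternative, river cleanup + flood-sensor network + heat-pump rebates + literacy program + mobile clinic, reaches only 604.

616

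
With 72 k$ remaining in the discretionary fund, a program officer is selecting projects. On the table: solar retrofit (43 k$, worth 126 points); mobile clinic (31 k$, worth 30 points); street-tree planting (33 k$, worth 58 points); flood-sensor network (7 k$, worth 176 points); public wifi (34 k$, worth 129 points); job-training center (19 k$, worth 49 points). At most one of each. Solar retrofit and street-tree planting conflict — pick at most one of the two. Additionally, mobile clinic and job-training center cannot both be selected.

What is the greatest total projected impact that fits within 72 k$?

Ranking by ratio (projected impact/k$): flood-sensor network 25.14, public wifi 3.79, solar retrofit 2.93, job-training center 2.58.
Flood-sensor network + public wifi + job-training center uses 60 of the 72 k$ and totals 354.
Next best is solar retrofit + flood-sensor network + job-training center at 351 (69 k$) — short by 3.

354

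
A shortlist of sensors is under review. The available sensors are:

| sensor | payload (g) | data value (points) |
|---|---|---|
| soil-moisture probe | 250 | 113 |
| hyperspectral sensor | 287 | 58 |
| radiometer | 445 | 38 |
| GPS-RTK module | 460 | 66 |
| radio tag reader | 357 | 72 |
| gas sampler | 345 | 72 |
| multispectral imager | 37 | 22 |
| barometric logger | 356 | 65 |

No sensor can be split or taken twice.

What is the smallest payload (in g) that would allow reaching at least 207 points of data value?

632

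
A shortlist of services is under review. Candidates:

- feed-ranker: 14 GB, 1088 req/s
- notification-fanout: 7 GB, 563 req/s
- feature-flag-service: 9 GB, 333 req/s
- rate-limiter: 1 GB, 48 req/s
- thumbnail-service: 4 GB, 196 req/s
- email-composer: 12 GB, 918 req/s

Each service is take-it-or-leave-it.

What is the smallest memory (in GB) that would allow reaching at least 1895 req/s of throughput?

26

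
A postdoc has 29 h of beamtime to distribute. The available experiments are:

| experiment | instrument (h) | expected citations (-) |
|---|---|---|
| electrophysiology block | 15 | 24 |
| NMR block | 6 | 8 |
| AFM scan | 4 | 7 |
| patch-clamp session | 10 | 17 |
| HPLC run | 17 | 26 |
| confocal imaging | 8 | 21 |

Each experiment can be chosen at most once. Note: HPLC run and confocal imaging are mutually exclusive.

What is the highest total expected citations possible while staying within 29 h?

Taking electrophysiology block + NMR block + confocal imaging: 29 h used, 53 in expected citations.

53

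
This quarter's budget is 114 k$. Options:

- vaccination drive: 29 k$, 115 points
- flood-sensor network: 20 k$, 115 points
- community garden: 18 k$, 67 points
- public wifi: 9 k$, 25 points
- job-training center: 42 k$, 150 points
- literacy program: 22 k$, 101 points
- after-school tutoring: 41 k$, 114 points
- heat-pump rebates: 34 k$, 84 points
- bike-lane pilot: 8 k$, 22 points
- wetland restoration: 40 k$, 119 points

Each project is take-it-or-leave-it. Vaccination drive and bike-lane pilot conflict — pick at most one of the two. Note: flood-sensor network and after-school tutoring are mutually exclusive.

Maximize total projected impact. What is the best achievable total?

481

Ranking by ratio (projected impact/k$): flood-sensor network 5.75, literacy program 4.59, vaccination drive 3.97, community garden 3.72.
Best packing: vaccination drive + flood-sensor network + job-training center + literacy program — 113 k$, 481 total.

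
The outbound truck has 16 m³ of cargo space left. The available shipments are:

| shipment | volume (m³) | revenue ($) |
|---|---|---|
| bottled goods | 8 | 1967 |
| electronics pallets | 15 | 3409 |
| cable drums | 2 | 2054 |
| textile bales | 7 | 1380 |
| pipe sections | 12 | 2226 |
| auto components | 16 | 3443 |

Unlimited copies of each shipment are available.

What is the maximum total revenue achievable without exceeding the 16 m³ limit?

8×cable drums uses 16 of the 16 m³ and totals 16432.
Every other selection either busts 16 m³ or fails to beat 16432.

16432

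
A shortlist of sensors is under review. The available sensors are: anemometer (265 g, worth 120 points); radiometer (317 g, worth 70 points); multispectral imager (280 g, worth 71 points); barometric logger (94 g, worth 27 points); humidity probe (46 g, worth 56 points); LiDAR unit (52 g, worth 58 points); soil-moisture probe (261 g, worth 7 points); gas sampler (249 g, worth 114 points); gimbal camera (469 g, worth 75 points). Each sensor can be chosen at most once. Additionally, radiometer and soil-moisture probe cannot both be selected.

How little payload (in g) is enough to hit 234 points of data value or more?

363

Look for the lowest-payload combination reaching 234.
anemometer + humidity probe + LiDAR unit reaches 234 using 363 g.
Any bundle with less than 363 g falls short of 234.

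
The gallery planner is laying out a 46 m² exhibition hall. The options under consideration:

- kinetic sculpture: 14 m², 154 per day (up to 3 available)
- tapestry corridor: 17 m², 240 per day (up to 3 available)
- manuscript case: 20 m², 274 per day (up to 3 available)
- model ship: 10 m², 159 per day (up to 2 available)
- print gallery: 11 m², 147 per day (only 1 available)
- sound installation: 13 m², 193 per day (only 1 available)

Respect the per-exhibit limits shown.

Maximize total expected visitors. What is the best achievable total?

658

2×model ship + print gallery + sound installation uses 44 of the 46 m² and totals 658.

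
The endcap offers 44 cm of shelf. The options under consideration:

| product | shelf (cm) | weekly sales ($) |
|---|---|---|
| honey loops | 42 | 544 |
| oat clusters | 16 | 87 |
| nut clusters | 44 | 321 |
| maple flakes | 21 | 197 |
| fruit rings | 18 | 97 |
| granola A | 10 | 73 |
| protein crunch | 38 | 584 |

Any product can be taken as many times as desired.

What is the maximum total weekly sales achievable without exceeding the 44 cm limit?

584

The ratio ordering already packs tightly: protein crunch, 38 cm, 584.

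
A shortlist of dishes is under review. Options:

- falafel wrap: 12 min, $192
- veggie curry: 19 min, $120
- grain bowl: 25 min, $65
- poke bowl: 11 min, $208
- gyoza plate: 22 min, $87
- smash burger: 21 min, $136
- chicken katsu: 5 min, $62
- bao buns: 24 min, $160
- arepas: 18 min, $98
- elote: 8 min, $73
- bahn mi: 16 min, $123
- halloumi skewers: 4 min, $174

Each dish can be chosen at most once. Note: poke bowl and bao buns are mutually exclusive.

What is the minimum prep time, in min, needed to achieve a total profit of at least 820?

Minimise min subject to total profit ≥ 820.
Taking falafel wrap + poke bowl + chicken katsu + elote + bahn mi + halloumi skewers gives 832 (≥ 820) for 56 min.
Any bundle with less than 56 min falls short of 820.

56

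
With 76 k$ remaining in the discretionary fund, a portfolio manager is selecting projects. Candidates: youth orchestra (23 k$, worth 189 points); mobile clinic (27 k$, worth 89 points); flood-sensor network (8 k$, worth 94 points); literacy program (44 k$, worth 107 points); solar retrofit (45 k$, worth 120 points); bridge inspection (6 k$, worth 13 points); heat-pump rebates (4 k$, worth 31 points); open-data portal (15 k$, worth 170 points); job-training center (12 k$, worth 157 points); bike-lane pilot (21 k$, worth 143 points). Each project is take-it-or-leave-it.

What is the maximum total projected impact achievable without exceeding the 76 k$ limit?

690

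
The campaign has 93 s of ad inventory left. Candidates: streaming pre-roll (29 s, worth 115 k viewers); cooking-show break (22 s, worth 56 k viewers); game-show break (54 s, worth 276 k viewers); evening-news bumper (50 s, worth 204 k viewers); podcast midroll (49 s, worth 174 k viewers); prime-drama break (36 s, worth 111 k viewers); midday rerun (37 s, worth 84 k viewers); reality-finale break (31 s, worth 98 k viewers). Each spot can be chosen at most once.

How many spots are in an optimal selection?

Optimal total is 391.
For example streaming pre-roll + game-show break achieves it, using 83 s.
Every optimal selection uses 2 spots.

2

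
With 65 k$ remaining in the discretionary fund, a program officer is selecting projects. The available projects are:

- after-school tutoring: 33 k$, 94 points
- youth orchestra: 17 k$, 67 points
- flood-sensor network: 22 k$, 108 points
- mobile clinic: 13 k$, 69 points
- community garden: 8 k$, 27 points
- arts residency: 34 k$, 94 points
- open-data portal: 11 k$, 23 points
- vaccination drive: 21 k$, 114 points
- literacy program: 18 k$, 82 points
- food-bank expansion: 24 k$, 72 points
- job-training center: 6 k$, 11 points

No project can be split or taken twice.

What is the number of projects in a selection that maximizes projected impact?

4

Best achievable projected impact is 318.
For example flood-sensor network + mobile clinic + community garden + vaccination drive achieves it, using 64 k$.
Any selection reaching 318 contains exactly 4 projects.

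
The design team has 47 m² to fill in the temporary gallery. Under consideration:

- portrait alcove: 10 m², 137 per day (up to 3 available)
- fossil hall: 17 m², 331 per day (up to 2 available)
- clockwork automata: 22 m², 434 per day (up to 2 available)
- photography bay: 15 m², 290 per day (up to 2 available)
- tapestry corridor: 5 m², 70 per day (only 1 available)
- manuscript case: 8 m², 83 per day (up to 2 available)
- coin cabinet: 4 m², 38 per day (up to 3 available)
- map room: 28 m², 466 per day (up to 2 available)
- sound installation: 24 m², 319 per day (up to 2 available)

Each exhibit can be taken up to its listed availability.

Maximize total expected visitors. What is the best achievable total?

The ratio heuristic lands on 2×clockwork automata (868) but leaves 3 m² idle.
The 44 m² tied up in 2×clockwork automata is better spent on fossil hall + 2×photography bay — total rises to 911 (47 m²).
Nothing else within 47 m² beats 911.

911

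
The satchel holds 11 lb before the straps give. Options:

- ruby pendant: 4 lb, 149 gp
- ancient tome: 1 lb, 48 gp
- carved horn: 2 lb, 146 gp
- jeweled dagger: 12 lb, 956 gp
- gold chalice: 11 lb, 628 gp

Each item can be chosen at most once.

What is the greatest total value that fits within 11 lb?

628

Taking the top-ratio items first gives ruby pendant + ancient tome + carved horn for 343 (7 lb).
The 7 lb tied up in ruby pendant and ancient tome and carved horn is better spent on gold chalice — total rises to 628 (11 lb).
The closest alternative, ruby pendant + ancient tome + carved horn, reaches only 343.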